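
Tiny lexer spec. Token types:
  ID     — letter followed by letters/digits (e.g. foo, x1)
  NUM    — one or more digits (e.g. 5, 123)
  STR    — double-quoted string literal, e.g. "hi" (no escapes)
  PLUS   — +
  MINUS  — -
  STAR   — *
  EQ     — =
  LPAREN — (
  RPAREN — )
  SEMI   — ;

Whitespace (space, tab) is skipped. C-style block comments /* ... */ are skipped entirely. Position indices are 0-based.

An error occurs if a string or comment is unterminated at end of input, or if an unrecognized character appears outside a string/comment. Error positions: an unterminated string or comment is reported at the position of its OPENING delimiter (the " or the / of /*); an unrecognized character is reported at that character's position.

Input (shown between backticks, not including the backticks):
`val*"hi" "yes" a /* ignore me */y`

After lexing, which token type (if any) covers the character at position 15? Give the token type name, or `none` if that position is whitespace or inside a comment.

Answer: ID

Derivation:
pos=0: emit ID 'val' (now at pos=3)
pos=3: emit STAR '*'
pos=4: enter STRING mode
pos=4: emit STR "hi" (now at pos=8)
pos=9: enter STRING mode
pos=9: emit STR "yes" (now at pos=14)
pos=15: emit ID 'a' (now at pos=16)
pos=17: enter COMMENT mode (saw '/*')
exit COMMENT mode (now at pos=32)
pos=32: emit ID 'y' (now at pos=33)
DONE. 6 tokens: [ID, STAR, STR, STR, ID, ID]
Position 15: char is 'a' -> ID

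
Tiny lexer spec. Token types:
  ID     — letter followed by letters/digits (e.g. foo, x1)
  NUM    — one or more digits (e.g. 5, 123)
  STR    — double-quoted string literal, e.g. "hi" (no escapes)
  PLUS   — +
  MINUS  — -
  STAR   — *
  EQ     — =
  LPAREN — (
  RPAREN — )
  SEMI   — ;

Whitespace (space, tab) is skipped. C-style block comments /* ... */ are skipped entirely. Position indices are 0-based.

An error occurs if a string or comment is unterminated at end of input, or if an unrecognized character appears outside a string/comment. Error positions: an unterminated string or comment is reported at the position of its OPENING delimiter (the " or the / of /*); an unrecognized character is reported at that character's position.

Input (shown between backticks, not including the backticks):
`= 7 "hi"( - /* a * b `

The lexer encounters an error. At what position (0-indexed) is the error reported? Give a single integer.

Answer: 12

Derivation:
pos=0: emit EQ '='
pos=2: emit NUM '7' (now at pos=3)
pos=4: enter STRING mode
pos=4: emit STR "hi" (now at pos=8)
pos=8: emit LPAREN '('
pos=10: emit MINUS '-'
pos=12: enter COMMENT mode (saw '/*')
pos=12: ERROR — unterminated comment (reached EOF)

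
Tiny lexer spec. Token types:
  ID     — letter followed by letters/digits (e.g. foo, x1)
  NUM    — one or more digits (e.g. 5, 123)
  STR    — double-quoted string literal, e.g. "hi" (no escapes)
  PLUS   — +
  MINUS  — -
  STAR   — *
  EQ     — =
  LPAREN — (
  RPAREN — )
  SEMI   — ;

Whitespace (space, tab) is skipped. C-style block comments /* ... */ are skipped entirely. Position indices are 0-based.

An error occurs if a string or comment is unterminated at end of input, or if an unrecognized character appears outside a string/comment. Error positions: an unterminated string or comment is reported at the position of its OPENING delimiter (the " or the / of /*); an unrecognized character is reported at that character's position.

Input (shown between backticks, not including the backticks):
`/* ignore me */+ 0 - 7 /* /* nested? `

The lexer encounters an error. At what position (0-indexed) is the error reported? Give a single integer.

pos=0: enter COMMENT mode (saw '/*')
exit COMMENT mode (now at pos=15)
pos=15: emit PLUS '+'
pos=17: emit NUM '0' (now at pos=18)
pos=19: emit MINUS '-'
pos=21: emit NUM '7' (now at pos=22)
pos=23: enter COMMENT mode (saw '/*')
pos=23: ERROR — unterminated comment (reached EOF)

Answer: 23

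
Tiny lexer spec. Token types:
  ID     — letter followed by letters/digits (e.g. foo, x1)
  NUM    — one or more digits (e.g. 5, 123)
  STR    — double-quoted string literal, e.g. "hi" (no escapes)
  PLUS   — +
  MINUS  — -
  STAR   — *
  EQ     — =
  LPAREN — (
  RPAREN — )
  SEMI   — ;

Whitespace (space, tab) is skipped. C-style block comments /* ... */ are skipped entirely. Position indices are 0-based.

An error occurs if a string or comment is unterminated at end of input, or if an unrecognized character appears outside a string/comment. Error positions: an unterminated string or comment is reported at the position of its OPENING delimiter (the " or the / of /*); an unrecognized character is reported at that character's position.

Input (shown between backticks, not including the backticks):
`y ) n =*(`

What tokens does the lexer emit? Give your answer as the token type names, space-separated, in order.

Answer: ID RPAREN ID EQ STAR LPAREN

Derivation:
pos=0: emit ID 'y' (now at pos=1)
pos=2: emit RPAREN ')'
pos=4: emit ID 'n' (now at pos=5)
pos=6: emit EQ '='
pos=7: emit STAR '*'
pos=8: emit LPAREN '('
DONE. 6 tokens: [ID, RPAREN, ID, EQ, STAR, LPAREN]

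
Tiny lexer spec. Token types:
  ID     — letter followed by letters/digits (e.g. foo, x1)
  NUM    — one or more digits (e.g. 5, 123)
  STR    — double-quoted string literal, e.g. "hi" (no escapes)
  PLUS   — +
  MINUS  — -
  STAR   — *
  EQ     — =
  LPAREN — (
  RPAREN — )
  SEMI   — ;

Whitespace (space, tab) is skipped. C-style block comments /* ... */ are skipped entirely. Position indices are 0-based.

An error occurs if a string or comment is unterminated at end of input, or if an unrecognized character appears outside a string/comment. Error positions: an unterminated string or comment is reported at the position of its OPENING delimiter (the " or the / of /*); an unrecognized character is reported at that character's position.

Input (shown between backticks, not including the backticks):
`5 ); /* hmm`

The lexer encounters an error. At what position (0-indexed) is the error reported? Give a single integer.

pos=0: emit NUM '5' (now at pos=1)
pos=2: emit RPAREN ')'
pos=3: emit SEMI ';'
pos=5: enter COMMENT mode (saw '/*')
pos=5: ERROR — unterminated comment (reached EOF)

Answer: 5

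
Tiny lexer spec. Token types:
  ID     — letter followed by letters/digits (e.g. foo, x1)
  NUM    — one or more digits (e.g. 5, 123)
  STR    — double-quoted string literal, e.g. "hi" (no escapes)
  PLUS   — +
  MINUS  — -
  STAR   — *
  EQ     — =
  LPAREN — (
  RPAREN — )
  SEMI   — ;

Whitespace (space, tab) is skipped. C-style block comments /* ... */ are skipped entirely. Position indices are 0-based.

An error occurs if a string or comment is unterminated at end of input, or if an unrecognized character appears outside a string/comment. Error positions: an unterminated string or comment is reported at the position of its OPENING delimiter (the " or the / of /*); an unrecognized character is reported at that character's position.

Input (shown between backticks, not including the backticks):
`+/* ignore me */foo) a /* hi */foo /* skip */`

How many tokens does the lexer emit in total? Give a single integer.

Answer: 5

Derivation:
pos=0: emit PLUS '+'
pos=1: enter COMMENT mode (saw '/*')
exit COMMENT mode (now at pos=16)
pos=16: emit ID 'foo' (now at pos=19)
pos=19: emit RPAREN ')'
pos=21: emit ID 'a' (now at pos=22)
pos=23: enter COMMENT mode (saw '/*')
exit COMMENT mode (now at pos=31)
pos=31: emit ID 'foo' (now at pos=34)
pos=35: enter COMMENT mode (saw '/*')
exit COMMENT mode (now at pos=45)
DONE. 5 tokens: [PLUS, ID, RPAREN, ID, ID]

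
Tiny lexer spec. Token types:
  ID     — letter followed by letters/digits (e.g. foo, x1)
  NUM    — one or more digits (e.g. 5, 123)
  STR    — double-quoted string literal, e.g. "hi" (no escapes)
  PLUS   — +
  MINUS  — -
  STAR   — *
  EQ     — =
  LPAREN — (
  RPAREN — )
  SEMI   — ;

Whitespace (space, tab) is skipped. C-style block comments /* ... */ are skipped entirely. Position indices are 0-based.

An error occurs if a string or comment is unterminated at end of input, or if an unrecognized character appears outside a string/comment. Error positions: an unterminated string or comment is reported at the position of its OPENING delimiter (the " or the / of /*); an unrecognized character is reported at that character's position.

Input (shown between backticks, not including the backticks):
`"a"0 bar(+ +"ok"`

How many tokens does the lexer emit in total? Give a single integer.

Answer: 7

Derivation:
pos=0: enter STRING mode
pos=0: emit STR "a" (now at pos=3)
pos=3: emit NUM '0' (now at pos=4)
pos=5: emit ID 'bar' (now at pos=8)
pos=8: emit LPAREN '('
pos=9: emit PLUS '+'
pos=11: emit PLUS '+'
pos=12: enter STRING mode
pos=12: emit STR "ok" (now at pos=16)
DONE. 7 tokens: [STR, NUM, ID, LPAREN, PLUS, PLUS, STR]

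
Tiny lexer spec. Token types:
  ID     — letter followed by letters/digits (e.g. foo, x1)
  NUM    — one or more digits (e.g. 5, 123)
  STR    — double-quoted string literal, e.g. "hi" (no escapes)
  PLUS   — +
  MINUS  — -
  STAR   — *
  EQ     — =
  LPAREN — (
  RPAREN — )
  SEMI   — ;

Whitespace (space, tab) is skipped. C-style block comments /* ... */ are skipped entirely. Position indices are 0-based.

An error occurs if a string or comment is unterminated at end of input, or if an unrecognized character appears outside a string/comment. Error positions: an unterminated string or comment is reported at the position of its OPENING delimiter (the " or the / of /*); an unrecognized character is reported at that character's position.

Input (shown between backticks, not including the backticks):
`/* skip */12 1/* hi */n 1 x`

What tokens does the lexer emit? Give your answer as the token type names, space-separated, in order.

Answer: NUM NUM ID NUM ID

Derivation:
pos=0: enter COMMENT mode (saw '/*')
exit COMMENT mode (now at pos=10)
pos=10: emit NUM '12' (now at pos=12)
pos=13: emit NUM '1' (now at pos=14)
pos=14: enter COMMENT mode (saw '/*')
exit COMMENT mode (now at pos=22)
pos=22: emit ID 'n' (now at pos=23)
pos=24: emit NUM '1' (now at pos=25)
pos=26: emit ID 'x' (now at pos=27)
DONE. 5 tokens: [NUM, NUM, ID, NUM, ID]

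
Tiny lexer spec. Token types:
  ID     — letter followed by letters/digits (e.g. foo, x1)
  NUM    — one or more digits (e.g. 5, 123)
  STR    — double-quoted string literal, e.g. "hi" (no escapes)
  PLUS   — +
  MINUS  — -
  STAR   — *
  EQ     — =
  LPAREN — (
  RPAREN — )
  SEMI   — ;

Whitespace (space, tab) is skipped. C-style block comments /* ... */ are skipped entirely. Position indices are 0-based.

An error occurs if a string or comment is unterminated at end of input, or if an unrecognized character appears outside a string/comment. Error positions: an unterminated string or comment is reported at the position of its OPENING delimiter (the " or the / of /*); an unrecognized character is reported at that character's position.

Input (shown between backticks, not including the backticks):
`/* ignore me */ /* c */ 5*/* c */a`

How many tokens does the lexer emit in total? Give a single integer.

pos=0: enter COMMENT mode (saw '/*')
exit COMMENT mode (now at pos=15)
pos=16: enter COMMENT mode (saw '/*')
exit COMMENT mode (now at pos=23)
pos=24: emit NUM '5' (now at pos=25)
pos=25: emit STAR '*'
pos=26: enter COMMENT mode (saw '/*')
exit COMMENT mode (now at pos=33)
pos=33: emit ID 'a' (now at pos=34)
DONE. 3 tokens: [NUM, STAR, ID]

Answer: 3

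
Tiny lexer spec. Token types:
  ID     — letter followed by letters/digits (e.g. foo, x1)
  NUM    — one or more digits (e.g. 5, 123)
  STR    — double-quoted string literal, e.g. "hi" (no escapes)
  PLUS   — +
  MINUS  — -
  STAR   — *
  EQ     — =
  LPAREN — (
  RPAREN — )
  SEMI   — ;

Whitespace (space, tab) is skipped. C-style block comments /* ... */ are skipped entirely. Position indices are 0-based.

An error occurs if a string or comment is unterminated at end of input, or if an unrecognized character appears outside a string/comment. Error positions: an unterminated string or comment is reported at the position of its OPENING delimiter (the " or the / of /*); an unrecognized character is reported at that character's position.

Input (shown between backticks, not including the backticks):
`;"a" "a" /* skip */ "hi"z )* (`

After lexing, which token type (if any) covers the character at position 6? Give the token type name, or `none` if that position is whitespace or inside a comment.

Answer: STR

Derivation:
pos=0: emit SEMI ';'
pos=1: enter STRING mode
pos=1: emit STR "a" (now at pos=4)
pos=5: enter STRING mode
pos=5: emit STR "a" (now at pos=8)
pos=9: enter COMMENT mode (saw '/*')
exit COMMENT mode (now at pos=19)
pos=20: enter STRING mode
pos=20: emit STR "hi" (now at pos=24)
pos=24: emit ID 'z' (now at pos=25)
pos=26: emit RPAREN ')'
pos=27: emit STAR '*'
pos=29: emit LPAREN '('
DONE. 8 tokens: [SEMI, STR, STR, STR, ID, RPAREN, STAR, LPAREN]
Position 6: char is 'a' -> STR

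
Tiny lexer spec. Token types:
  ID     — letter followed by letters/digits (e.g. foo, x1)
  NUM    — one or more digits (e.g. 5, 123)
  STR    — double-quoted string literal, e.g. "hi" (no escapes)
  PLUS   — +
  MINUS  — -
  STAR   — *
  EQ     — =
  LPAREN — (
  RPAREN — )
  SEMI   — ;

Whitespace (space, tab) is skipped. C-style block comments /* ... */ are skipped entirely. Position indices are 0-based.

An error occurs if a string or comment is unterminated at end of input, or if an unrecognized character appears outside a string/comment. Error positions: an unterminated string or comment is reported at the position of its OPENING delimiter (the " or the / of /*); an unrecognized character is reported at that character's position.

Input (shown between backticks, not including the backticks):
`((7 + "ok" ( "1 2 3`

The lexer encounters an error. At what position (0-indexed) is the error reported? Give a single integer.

Answer: 13

Derivation:
pos=0: emit LPAREN '('
pos=1: emit LPAREN '('
pos=2: emit NUM '7' (now at pos=3)
pos=4: emit PLUS '+'
pos=6: enter STRING mode
pos=6: emit STR "ok" (now at pos=10)
pos=11: emit LPAREN '('
pos=13: enter STRING mode
pos=13: ERROR — unterminated string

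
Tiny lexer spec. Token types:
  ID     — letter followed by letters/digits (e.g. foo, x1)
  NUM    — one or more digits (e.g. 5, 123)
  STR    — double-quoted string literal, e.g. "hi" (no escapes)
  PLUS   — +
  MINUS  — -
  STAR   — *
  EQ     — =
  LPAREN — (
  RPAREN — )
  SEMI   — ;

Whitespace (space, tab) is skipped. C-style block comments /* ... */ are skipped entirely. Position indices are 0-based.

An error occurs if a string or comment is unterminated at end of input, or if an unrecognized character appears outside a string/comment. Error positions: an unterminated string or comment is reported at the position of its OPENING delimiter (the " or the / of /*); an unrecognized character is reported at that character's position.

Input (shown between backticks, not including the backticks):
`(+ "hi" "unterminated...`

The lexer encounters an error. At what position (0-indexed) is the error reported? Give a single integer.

Answer: 8

Derivation:
pos=0: emit LPAREN '('
pos=1: emit PLUS '+'
pos=3: enter STRING mode
pos=3: emit STR "hi" (now at pos=7)
pos=8: enter STRING mode
pos=8: ERROR — unterminated string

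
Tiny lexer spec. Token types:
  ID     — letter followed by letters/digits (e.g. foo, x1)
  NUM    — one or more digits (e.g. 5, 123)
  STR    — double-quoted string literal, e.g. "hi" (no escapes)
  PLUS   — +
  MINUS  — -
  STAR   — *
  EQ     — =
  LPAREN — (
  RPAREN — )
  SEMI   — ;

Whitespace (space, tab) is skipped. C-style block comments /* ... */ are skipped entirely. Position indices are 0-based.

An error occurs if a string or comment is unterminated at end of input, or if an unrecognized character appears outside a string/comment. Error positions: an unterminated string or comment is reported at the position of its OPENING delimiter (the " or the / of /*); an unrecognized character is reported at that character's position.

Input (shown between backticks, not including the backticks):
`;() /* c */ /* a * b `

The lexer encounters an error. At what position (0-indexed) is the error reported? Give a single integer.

Answer: 12

Derivation:
pos=0: emit SEMI ';'
pos=1: emit LPAREN '('
pos=2: emit RPAREN ')'
pos=4: enter COMMENT mode (saw '/*')
exit COMMENT mode (now at pos=11)
pos=12: enter COMMENT mode (saw '/*')
pos=12: ERROR — unterminated comment (reached EOF)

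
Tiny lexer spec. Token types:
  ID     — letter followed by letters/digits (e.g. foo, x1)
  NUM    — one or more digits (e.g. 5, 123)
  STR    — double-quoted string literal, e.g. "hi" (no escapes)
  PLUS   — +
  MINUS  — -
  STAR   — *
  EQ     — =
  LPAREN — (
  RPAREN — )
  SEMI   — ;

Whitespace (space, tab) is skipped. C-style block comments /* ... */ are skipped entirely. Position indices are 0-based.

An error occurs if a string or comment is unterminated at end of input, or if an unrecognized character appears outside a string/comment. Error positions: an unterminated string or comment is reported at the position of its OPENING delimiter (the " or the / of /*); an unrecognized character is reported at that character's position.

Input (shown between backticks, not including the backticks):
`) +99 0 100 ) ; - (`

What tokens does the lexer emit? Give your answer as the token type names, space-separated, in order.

Answer: RPAREN PLUS NUM NUM NUM RPAREN SEMI MINUS LPAREN

Derivation:
pos=0: emit RPAREN ')'
pos=2: emit PLUS '+'
pos=3: emit NUM '99' (now at pos=5)
pos=6: emit NUM '0' (now at pos=7)
pos=8: emit NUM '100' (now at pos=11)
pos=12: emit RPAREN ')'
pos=14: emit SEMI ';'
pos=16: emit MINUS '-'
pos=18: emit LPAREN '('
DONE. 9 tokens: [RPAREN, PLUS, NUM, NUM, NUM, RPAREN, SEMI, MINUS, LPAREN]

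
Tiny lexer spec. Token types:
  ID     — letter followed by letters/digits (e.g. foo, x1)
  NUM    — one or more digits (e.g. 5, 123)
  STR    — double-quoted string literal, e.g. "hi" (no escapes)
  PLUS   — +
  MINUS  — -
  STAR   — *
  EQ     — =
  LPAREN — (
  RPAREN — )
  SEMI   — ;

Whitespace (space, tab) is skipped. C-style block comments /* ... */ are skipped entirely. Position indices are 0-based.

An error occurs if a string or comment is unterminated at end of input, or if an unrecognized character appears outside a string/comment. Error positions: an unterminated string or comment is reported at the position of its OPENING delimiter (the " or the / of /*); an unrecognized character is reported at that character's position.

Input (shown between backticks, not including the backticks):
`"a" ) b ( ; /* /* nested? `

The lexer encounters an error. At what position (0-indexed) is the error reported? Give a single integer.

Answer: 12

Derivation:
pos=0: enter STRING mode
pos=0: emit STR "a" (now at pos=3)
pos=4: emit RPAREN ')'
pos=6: emit ID 'b' (now at pos=7)
pos=8: emit LPAREN '('
pos=10: emit SEMI ';'
pos=12: enter COMMENT mode (saw '/*')
pos=12: ERROR — unterminated comment (reached EOF)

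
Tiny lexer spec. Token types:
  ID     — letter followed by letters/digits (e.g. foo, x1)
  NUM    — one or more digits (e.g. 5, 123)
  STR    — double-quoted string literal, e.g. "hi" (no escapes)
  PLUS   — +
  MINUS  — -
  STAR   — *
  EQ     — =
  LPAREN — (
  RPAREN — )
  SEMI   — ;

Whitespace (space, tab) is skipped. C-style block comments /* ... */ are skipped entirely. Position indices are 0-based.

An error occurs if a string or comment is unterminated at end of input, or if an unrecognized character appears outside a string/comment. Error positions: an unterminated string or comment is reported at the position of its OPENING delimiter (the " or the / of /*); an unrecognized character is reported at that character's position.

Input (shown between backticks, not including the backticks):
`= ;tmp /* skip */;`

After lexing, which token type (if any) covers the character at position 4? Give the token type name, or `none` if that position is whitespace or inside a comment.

pos=0: emit EQ '='
pos=2: emit SEMI ';'
pos=3: emit ID 'tmp' (now at pos=6)
pos=7: enter COMMENT mode (saw '/*')
exit COMMENT mode (now at pos=17)
pos=17: emit SEMI ';'
DONE. 4 tokens: [EQ, SEMI, ID, SEMI]
Position 4: char is 'm' -> ID

Answer: ID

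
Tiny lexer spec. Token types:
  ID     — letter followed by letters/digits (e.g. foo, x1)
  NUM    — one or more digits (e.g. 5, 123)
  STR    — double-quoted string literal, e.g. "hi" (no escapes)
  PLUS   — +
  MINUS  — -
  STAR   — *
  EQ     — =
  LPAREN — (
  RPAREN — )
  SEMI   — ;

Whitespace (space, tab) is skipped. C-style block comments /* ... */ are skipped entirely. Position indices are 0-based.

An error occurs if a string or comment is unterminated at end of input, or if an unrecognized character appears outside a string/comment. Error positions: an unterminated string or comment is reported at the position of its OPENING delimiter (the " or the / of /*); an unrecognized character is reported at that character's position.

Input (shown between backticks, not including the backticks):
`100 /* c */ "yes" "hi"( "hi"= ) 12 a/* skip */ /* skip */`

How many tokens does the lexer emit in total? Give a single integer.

pos=0: emit NUM '100' (now at pos=3)
pos=4: enter COMMENT mode (saw '/*')
exit COMMENT mode (now at pos=11)
pos=12: enter STRING mode
pos=12: emit STR "yes" (now at pos=17)
pos=18: enter STRING mode
pos=18: emit STR "hi" (now at pos=22)
pos=22: emit LPAREN '('
pos=24: enter STRING mode
pos=24: emit STR "hi" (now at pos=28)
pos=28: emit EQ '='
pos=30: emit RPAREN ')'
pos=32: emit NUM '12' (now at pos=34)
pos=35: emit ID 'a' (now at pos=36)
pos=36: enter COMMENT mode (saw '/*')
exit COMMENT mode (now at pos=46)
pos=47: enter COMMENT mode (saw '/*')
exit COMMENT mode (now at pos=57)
DONE. 9 tokens: [NUM, STR, STR, LPAREN, STR, EQ, RPAREN, NUM, ID]

Answer: 9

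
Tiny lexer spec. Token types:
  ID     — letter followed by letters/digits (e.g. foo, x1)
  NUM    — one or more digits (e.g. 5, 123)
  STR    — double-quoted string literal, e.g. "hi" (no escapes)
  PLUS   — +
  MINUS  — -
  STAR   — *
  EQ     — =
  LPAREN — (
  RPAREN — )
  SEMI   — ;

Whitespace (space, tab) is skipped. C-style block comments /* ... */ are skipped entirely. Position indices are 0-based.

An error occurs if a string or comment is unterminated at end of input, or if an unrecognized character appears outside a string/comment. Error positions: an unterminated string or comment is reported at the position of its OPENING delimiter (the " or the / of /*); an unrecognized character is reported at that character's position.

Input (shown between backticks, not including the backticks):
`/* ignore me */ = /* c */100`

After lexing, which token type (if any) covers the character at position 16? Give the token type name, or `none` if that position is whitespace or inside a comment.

Answer: EQ

Derivation:
pos=0: enter COMMENT mode (saw '/*')
exit COMMENT mode (now at pos=15)
pos=16: emit EQ '='
pos=18: enter COMMENT mode (saw '/*')
exit COMMENT mode (now at pos=25)
pos=25: emit NUM '100' (now at pos=28)
DONE. 2 tokens: [EQ, NUM]
Position 16: char is '=' -> EQ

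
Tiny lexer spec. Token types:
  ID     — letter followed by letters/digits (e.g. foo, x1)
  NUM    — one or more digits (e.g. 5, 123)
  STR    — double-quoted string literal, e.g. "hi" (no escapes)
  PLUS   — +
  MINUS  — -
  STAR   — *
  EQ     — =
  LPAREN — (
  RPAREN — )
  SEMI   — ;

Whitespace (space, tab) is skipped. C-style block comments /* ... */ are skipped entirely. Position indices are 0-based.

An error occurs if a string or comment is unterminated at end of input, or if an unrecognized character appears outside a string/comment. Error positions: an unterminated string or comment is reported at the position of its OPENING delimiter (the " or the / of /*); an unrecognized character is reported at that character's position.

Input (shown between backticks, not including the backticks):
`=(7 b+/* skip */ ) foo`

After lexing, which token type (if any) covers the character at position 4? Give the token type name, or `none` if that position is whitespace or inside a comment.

pos=0: emit EQ '='
pos=1: emit LPAREN '('
pos=2: emit NUM '7' (now at pos=3)
pos=4: emit ID 'b' (now at pos=5)
pos=5: emit PLUS '+'
pos=6: enter COMMENT mode (saw '/*')
exit COMMENT mode (now at pos=16)
pos=17: emit RPAREN ')'
pos=19: emit ID 'foo' (now at pos=22)
DONE. 7 tokens: [EQ, LPAREN, NUM, ID, PLUS, RPAREN, ID]
Position 4: char is 'b' -> ID

Answer: ID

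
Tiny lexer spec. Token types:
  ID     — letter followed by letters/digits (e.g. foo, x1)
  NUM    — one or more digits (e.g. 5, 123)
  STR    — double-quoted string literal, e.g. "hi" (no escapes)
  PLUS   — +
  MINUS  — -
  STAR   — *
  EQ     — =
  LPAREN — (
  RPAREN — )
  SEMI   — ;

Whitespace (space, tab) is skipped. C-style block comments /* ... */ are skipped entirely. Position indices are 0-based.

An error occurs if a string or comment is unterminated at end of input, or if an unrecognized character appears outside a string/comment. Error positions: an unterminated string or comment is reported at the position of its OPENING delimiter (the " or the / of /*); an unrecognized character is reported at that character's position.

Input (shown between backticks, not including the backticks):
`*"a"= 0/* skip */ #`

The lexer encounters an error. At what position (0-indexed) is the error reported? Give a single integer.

Answer: 18

Derivation:
pos=0: emit STAR '*'
pos=1: enter STRING mode
pos=1: emit STR "a" (now at pos=4)
pos=4: emit EQ '='
pos=6: emit NUM '0' (now at pos=7)
pos=7: enter COMMENT mode (saw '/*')
exit COMMENT mode (now at pos=17)
pos=18: ERROR — unrecognized char '#'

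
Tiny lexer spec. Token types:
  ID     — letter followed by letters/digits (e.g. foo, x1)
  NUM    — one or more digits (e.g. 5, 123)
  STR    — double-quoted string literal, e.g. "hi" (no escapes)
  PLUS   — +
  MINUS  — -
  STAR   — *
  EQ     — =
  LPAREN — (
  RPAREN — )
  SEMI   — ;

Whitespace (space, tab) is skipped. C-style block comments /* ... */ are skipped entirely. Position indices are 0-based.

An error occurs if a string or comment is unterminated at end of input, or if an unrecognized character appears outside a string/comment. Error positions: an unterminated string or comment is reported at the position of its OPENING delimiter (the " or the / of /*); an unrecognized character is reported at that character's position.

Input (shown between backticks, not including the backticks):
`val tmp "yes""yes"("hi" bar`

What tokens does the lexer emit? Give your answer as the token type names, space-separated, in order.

pos=0: emit ID 'val' (now at pos=3)
pos=4: emit ID 'tmp' (now at pos=7)
pos=8: enter STRING mode
pos=8: emit STR "yes" (now at pos=13)
pos=13: enter STRING mode
pos=13: emit STR "yes" (now at pos=18)
pos=18: emit LPAREN '('
pos=19: enter STRING mode
pos=19: emit STR "hi" (now at pos=23)
pos=24: emit ID 'bar' (now at pos=27)
DONE. 7 tokens: [ID, ID, STR, STR, LPAREN, STR, ID]

Answer: ID ID STR STR LPAREN STR ID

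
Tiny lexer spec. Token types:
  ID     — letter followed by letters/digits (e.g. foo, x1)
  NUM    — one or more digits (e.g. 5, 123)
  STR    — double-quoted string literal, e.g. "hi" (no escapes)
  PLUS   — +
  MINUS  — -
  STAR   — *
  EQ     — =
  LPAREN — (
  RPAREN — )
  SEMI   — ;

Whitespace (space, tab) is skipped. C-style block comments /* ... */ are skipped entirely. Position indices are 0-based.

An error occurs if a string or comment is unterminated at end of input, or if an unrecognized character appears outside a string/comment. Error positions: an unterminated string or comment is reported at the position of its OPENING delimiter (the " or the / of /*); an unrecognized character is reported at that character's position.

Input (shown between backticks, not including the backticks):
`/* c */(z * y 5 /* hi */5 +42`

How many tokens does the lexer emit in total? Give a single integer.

Answer: 8

Derivation:
pos=0: enter COMMENT mode (saw '/*')
exit COMMENT mode (now at pos=7)
pos=7: emit LPAREN '('
pos=8: emit ID 'z' (now at pos=9)
pos=10: emit STAR '*'
pos=12: emit ID 'y' (now at pos=13)
pos=14: emit NUM '5' (now at pos=15)
pos=16: enter COMMENT mode (saw '/*')
exit COMMENT mode (now at pos=24)
pos=24: emit NUM '5' (now at pos=25)
pos=26: emit PLUS '+'
pos=27: emit NUM '42' (now at pos=29)
DONE. 8 tokens: [LPAREN, ID, STAR, ID, NUM, NUM, PLUS, NUM]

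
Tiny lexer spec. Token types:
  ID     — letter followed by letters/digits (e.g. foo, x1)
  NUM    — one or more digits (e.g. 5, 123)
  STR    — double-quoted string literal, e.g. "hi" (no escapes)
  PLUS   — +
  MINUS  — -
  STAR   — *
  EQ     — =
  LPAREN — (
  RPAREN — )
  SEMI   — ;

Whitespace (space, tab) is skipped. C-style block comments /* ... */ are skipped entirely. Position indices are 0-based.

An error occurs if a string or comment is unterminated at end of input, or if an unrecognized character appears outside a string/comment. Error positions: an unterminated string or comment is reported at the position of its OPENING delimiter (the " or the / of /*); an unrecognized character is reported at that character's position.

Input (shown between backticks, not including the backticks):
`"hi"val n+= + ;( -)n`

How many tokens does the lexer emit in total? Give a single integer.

Answer: 11

Derivation:
pos=0: enter STRING mode
pos=0: emit STR "hi" (now at pos=4)
pos=4: emit ID 'val' (now at pos=7)
pos=8: emit ID 'n' (now at pos=9)
pos=9: emit PLUS '+'
pos=10: emit EQ '='
pos=12: emit PLUS '+'
pos=14: emit SEMI ';'
pos=15: emit LPAREN '('
pos=17: emit MINUS '-'
pos=18: emit RPAREN ')'
pos=19: emit ID 'n' (now at pos=20)
DONE. 11 tokens: [STR, ID, ID, PLUS, EQ, PLUS, SEMI, LPAREN, MINUS, RPAREN, ID]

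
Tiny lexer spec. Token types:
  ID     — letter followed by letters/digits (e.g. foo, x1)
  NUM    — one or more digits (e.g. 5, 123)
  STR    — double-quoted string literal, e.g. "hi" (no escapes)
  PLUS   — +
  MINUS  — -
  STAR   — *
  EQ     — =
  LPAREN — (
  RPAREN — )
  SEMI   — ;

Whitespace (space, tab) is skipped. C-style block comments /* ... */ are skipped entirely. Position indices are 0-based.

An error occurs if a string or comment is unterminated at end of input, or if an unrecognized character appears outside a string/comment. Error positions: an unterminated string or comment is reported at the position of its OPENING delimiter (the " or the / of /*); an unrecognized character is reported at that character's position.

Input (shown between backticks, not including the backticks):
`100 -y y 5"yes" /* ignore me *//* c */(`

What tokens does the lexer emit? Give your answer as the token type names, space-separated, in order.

Answer: NUM MINUS ID ID NUM STR LPAREN

Derivation:
pos=0: emit NUM '100' (now at pos=3)
pos=4: emit MINUS '-'
pos=5: emit ID 'y' (now at pos=6)
pos=7: emit ID 'y' (now at pos=8)
pos=9: emit NUM '5' (now at pos=10)
pos=10: enter STRING mode
pos=10: emit STR "yes" (now at pos=15)
pos=16: enter COMMENT mode (saw '/*')
exit COMMENT mode (now at pos=31)
pos=31: enter COMMENT mode (saw '/*')
exit COMMENT mode (now at pos=38)
pos=38: emit LPAREN '('
DONE. 7 tokens: [NUM, MINUS, ID, ID, NUM, STR, LPAREN]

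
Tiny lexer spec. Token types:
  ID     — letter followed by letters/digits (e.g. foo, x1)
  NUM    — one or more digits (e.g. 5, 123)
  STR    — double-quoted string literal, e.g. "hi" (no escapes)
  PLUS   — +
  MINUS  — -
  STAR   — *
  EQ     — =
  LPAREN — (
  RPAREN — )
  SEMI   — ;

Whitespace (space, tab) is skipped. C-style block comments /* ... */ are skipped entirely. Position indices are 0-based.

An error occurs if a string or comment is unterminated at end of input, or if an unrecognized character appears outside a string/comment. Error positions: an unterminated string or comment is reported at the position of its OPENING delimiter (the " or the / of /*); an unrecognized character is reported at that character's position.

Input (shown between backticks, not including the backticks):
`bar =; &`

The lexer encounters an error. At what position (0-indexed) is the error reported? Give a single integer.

pos=0: emit ID 'bar' (now at pos=3)
pos=4: emit EQ '='
pos=5: emit SEMI ';'
pos=7: ERROR — unrecognized char '&'

Answer: 7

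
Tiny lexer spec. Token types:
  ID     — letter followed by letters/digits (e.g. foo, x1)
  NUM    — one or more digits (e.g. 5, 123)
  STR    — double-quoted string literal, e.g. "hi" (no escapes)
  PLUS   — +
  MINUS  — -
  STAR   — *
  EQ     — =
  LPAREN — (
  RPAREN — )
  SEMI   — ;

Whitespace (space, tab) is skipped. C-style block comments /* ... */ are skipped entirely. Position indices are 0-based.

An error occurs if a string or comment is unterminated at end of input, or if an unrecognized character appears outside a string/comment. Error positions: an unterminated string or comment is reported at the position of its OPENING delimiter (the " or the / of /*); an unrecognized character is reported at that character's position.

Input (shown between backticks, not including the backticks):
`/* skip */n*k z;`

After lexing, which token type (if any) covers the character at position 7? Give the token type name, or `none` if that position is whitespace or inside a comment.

Answer: none

Derivation:
pos=0: enter COMMENT mode (saw '/*')
exit COMMENT mode (now at pos=10)
pos=10: emit ID 'n' (now at pos=11)
pos=11: emit STAR '*'
pos=12: emit ID 'k' (now at pos=13)
pos=14: emit ID 'z' (now at pos=15)
pos=15: emit SEMI ';'
DONE. 5 tokens: [ID, STAR, ID, ID, SEMI]
Position 7: char is ' ' -> none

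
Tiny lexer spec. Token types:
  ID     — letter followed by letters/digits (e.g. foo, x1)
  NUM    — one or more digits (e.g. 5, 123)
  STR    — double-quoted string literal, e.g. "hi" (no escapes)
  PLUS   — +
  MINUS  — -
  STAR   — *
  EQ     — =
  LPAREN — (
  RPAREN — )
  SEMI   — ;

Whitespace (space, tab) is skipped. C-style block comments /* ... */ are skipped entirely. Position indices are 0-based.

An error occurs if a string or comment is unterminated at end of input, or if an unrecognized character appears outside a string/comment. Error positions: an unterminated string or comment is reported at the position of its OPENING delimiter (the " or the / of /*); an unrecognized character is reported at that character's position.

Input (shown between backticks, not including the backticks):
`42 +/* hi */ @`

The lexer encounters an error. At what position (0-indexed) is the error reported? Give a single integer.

pos=0: emit NUM '42' (now at pos=2)
pos=3: emit PLUS '+'
pos=4: enter COMMENT mode (saw '/*')
exit COMMENT mode (now at pos=12)
pos=13: ERROR — unrecognized char '@'

Answer: 13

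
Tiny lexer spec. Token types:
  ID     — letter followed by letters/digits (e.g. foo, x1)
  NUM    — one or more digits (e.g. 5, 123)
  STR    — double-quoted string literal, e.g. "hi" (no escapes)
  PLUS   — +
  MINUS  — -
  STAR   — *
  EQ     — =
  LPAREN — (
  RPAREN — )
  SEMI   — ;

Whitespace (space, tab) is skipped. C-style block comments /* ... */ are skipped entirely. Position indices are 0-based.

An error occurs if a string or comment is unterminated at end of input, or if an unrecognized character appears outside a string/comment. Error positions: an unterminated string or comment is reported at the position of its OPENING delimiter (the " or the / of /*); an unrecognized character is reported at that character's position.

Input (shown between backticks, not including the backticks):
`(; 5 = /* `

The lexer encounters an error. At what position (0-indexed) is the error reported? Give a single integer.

pos=0: emit LPAREN '('
pos=1: emit SEMI ';'
pos=3: emit NUM '5' (now at pos=4)
pos=5: emit EQ '='
pos=7: enter COMMENT mode (saw '/*')
pos=7: ERROR — unterminated comment (reached EOF)

Answer: 7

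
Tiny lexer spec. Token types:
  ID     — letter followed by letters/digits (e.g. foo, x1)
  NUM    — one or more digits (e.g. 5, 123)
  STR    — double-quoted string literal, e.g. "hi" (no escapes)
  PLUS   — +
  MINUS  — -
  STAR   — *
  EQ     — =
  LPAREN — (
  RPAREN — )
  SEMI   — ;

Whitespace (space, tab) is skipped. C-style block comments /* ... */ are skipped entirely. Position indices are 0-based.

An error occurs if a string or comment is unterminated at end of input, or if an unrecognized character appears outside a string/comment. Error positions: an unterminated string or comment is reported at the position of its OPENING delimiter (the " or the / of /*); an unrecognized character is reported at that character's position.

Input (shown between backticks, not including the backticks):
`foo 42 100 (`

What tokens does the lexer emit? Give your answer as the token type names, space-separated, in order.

pos=0: emit ID 'foo' (now at pos=3)
pos=4: emit NUM '42' (now at pos=6)
pos=7: emit NUM '100' (now at pos=10)
pos=11: emit LPAREN '('
DONE. 4 tokens: [ID, NUM, NUM, LPAREN]

Answer: ID NUM NUM LPAREN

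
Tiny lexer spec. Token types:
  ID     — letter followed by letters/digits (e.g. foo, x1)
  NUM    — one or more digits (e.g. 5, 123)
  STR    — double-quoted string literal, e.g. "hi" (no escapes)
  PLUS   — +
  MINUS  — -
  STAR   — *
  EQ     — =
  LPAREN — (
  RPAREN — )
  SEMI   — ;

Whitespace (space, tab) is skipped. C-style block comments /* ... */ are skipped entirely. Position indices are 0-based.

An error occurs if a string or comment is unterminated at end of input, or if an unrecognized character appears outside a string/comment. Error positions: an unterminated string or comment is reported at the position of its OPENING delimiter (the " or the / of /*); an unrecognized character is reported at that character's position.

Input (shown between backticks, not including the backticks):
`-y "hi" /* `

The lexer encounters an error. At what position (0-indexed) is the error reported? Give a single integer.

Answer: 8

Derivation:
pos=0: emit MINUS '-'
pos=1: emit ID 'y' (now at pos=2)
pos=3: enter STRING mode
pos=3: emit STR "hi" (now at pos=7)
pos=8: enter COMMENT mode (saw '/*')
pos=8: ERROR — unterminated comment (reached EOF)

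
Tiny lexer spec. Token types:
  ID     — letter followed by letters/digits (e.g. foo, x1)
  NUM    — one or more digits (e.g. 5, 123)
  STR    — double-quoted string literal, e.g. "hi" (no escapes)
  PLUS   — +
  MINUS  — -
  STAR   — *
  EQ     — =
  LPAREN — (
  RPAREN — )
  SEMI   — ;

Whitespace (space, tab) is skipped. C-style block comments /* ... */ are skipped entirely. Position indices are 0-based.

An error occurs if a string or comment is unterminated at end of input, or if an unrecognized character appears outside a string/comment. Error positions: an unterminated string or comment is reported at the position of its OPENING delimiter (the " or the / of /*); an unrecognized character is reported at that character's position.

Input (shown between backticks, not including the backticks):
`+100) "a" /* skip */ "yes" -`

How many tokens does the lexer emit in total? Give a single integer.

Answer: 6

Derivation:
pos=0: emit PLUS '+'
pos=1: emit NUM '100' (now at pos=4)
pos=4: emit RPAREN ')'
pos=6: enter STRING mode
pos=6: emit STR "a" (now at pos=9)
pos=10: enter COMMENT mode (saw '/*')
exit COMMENT mode (now at pos=20)
pos=21: enter STRING mode
pos=21: emit STR "yes" (now at pos=26)
pos=27: emit MINUS '-'
DONE. 6 tokens: [PLUS, NUM, RPAREN, STR, STR, MINUS]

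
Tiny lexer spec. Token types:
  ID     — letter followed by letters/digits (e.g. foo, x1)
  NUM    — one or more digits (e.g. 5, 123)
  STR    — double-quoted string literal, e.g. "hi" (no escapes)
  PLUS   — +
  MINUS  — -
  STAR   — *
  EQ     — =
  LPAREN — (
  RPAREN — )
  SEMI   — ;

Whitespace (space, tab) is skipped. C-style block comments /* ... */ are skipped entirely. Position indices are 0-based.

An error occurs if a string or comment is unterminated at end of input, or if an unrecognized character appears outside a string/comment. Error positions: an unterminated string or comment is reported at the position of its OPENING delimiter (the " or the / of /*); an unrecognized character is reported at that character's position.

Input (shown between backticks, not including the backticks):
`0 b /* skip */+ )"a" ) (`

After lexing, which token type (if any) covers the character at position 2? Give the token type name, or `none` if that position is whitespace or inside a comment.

Answer: ID

Derivation:
pos=0: emit NUM '0' (now at pos=1)
pos=2: emit ID 'b' (now at pos=3)
pos=4: enter COMMENT mode (saw '/*')
exit COMMENT mode (now at pos=14)
pos=14: emit PLUS '+'
pos=16: emit RPAREN ')'
pos=17: enter STRING mode
pos=17: emit STR "a" (now at pos=20)
pos=21: emit RPAREN ')'
pos=23: emit LPAREN '('
DONE. 7 tokens: [NUM, ID, PLUS, RPAREN, STR, RPAREN, LPAREN]
Position 2: char is 'b' -> ID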